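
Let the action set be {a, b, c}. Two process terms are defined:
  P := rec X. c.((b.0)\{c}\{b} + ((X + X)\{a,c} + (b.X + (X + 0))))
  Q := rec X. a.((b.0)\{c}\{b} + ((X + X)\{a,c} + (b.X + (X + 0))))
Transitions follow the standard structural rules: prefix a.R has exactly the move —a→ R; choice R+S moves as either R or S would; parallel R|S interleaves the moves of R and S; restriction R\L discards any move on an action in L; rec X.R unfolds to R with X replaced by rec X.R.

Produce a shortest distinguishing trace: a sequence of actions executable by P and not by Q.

c

P's transition system — 2 states:
  m0 = rec X. c.((b.0)\{c}\{b} + ((X + X)\{a,c} + (b.X + (X + 0)))) has moves —c→ m1
  m1 = (b.0)\{c}\{b} + (((rec X. c.((b.0)\{c}\{b} + ((X + X)\{a,c} + (b.X + (X + 0))))) + (rec X. c.((b.0)\{c}\{b} + ((X + X)\{a,c} + (b.X + (X + 0))))))\{a,c} + (b.(rec X. c.((b.0)\{c}\{b} + ((X + X)\{a,c} + (b.X + (X + 0))))) + ((rec X. c.((b.0)\{c}\{b} + ((X + X)\{a,c} + (b.X + (X + 0))))) + 0))) has moves —b→ m0, —c→ m1
Q's transition system — 2 states:
  n0 = rec X. a.((b.0)\{c}\{b} + ((X + X)\{a,c} + (b.X + (X + 0)))) has moves —a→ n1
  n1 = (b.0)\{c}\{b} + (((rec X. a.((b.0)\{c}\{b} + ((X + X)\{a,c} + (b.X + (X + 0))))) + (rec X. a.((b.0)\{c}\{b} + ((X + X)\{a,c} + (b.X + (X + 0))))))\{a,c} + (b.(rec X. a.((b.0)\{c}\{b} + ((X + X)\{a,c} + (b.X + (X + 0))))) + ((rec X. a.((b.0)\{c}\{b} + ((X + X)\{a,c} + (b.X + (X + 0))))) + 0))) has moves —a→ n1, —b→ n0
Trace ⟨c⟩ through P, begin at {m0}:
  [1] c ⇒ {m1}
  P completes σ.
Trace ⟨c⟩ through Q, begin at {n0}:
  [1] c ⇒ ∅  — Q cannot continue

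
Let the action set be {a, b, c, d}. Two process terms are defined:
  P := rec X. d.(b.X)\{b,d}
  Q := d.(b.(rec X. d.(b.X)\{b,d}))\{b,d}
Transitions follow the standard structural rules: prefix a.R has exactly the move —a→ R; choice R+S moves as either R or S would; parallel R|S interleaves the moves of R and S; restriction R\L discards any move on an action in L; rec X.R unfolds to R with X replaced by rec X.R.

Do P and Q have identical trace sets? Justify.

LTS(P): 2 reachable states
  m0 = rec X. d.(b.X)\{b,d} ⊢ ··d··> m1
  m1 = (b.(rec X. d.(b.X)\{b,d}))\{b,d} ⊢ ∅
LTS(Q): 2 reachable states
  n0 = d.(b.(rec X. d.(b.X)\{b,d}))\{b,d} ⊢ ··d··> n1
  n1 = (b.(rec X. d.(b.X)\{b,d}))\{b,d} ⊢ ∅
Partition-refinement fixed point:
  B0 = {m0, n0}
  B1 = {m1, n1}
m0 ∈ B0, n0 ∈ B0 → same block
Bisimilar ⇒ trace-equivalent.

YES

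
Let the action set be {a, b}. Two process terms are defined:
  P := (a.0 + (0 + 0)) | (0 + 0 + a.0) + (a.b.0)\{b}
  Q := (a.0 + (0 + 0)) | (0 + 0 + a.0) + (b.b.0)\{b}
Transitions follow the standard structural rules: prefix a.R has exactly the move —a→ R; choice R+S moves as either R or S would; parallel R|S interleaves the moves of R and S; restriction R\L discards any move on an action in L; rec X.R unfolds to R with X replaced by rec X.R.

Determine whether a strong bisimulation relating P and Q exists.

LTS(P): 5 reachable states
  m0 = (a.0 + (0 + 0)) | (0 + 0 + a.0) + (a.b.0)\{b} → —a→ m1, —a→ m2, —a→ m3
  m1 = (a.0 + (0 + 0)) | 0 → —a→ m4
  m2 = (b.0)\{b} → ·
  m3 = 0 | (0 + 0 + a.0) → —a→ m4
  m4 = 0 | 0 → ·
LTS(Q): 4 reachable states
  n0 = (a.0 + (0 + 0)) | (0 + 0 + a.0) + (b.b.0)\{b} → —a→ n1, —a→ n2
  n1 = (a.0 + (0 + 0)) | 0 → —a→ n3
  n2 = 0 | (0 + 0 + a.0) → —a→ n3
  n3 = 0 | 0 → ·
Bisimilarity quotient blocks:
  B0 = {m0}
  B1 = {m2, m4, n3}
  B2 = {m1, m3, n1, n2}
  B3 = {n0}
m0 ∈ B0, n0 ∈ B3 → different blocks

P ≁ Q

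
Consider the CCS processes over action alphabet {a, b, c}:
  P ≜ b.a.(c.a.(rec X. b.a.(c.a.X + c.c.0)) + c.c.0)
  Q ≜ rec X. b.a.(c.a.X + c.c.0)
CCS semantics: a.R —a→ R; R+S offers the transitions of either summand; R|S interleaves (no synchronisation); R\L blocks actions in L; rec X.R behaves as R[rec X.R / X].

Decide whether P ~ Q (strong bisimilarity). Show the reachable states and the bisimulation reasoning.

LTS(P): 7 reachable states
  u0 = b.a.(c.a.(rec X. b.a.(c.a.X + c.c.0)) + c.c.0) | --b--▸ u1
  u1 = a.(c.a.(rec X. b.a.(c.a.X + c.c.0)) + c.c.0) | --a--▸ u2
  u2 = c.a.(rec X. b.a.(c.a.X + c.c.0)) + c.c.0 | --c--▸ u3, --c--▸ u4
  u3 = a.(rec X. b.a.(c.a.X + c.c.0)) | --a--▸ u5
  u4 = c.0 | --c--▸ u6
  u5 = rec X. b.a.(c.a.X + c.c.0) | --b--▸ u1
  u6 = 0 | (no moves)
LTS(Q): 6 reachable states
  v0 = rec X. b.a.(c.a.X + c.c.0) | --b--▸ v1
  v1 = a.(c.a.(rec X. b.a.(c.a.X + c.c.0)) + c.c.0) | --a--▸ v2
  v2 = c.a.(rec X. b.a.(c.a.X + c.c.0)) + c.c.0 | --c--▸ v3, --c--▸ v4
  v3 = a.(rec X. b.a.(c.a.X + c.c.0)) | --a--▸ v0
  v4 = c.0 | --c--▸ v5
  v5 = 0 | (no moves)
Coarsest stable partition (strong bisimilarity classes):
  B0 = {u0, u5, v0}
  B1 = {u1, v1}
  B2 = {u2, v2}
  B3 = {u4, v4}
  B4 = {u6, v5}
  B5 = {u3, v3}
u0 ∈ B0, v0 ∈ B0 → same block

P ~ Q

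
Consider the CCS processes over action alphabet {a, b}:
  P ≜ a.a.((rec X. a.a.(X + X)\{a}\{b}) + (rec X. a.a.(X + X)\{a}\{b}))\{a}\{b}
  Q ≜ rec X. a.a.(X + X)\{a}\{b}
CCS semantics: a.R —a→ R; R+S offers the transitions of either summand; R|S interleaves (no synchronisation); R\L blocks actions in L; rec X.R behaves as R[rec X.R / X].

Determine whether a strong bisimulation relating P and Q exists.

Reachable graph of P (3 states):
  u0 = a.a.((rec X. a.a.(X + X)\{a}\{b}) + (rec X. a.a.(X + X)\{a}\{b}))\{a}\{b} | ··a··> u1
  u1 = a.((rec X. a.a.(X + X)\{a}\{b}) + (rec X. a.a.(X + X)\{a}\{b}))\{a}\{b} | ··a··> u2
  u2 = ((rec X. a.a.(X + X)\{a}\{b}) + (rec X. a.a.(X + X)\{a}\{b}))\{a}\{b} | (no moves)
Reachable graph of Q (3 states):
  v0 = rec X. a.a.(X + X)\{a}\{b} | ··a··> v1
  v1 = a.((rec X. a.a.(X + X)\{a}\{b}) + (rec X. a.a.(X + X)\{a}\{b}))\{a}\{b} | ··a··> v2
  v2 = ((rec X. a.a.(X + X)\{a}\{b}) + (rec X. a.a.(X + X)\{a}\{b}))\{a}\{b} | (no moves)
Coarsest stable partition (strong bisimilarity classes):
  B0 = {u0, v0}
  B1 = {u1, v1}
  B2 = {u2, v2}
u0 ∈ B0, v0 ∈ B0 → same block

bisimilar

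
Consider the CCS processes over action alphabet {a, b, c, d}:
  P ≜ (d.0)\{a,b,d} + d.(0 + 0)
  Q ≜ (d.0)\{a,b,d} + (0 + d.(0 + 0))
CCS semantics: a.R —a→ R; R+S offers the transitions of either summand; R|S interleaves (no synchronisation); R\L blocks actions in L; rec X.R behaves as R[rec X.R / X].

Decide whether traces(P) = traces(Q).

LTS(P): 2 reachable states
  u0 = (d.0)\{a,b,d} + d.(0 + 0) → ··d··> u1
  u1 = 0 + 0 → ·
LTS(Q): 2 reachable states
  v0 = (d.0)\{a,b,d} + (0 + d.(0 + 0)) → ··d··> v1
  v1 = 0 + 0 → ·
Partition-refinement fixed point:
  B0 = {u0, v0}
  B1 = {u1, v1}
u0 ∈ B0, v0 ∈ B0 → same block
Bisimilar ⇒ trace-equivalent.

traces(P) = traces(Q)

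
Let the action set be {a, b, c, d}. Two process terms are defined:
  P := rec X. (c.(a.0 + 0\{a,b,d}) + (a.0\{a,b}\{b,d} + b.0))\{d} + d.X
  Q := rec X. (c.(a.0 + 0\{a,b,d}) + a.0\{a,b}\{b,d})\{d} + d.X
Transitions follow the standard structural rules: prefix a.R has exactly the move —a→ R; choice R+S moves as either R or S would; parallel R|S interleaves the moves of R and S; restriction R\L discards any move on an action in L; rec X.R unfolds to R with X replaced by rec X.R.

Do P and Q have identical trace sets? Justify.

Reachable graph of P (4 states):
  s0 = rec X. (c.(a.0 + 0\{a,b,d}) + (a.0\{a,b}\{b,d} + b.0))\{d} + d.X → =a=> s1, =b=> s2, =c=> s3, =d=> s0
  s1 = 0\{a,b}\{b,d}\{d} → stopped
  s2 = 0\{d} → stopped
  s3 = (a.0 + 0\{a,b,d})\{d} → =a=> s2
Reachable graph of Q (4 states):
  t0 = rec X. (c.(a.0 + 0\{a,b,d}) + a.0\{a,b}\{b,d})\{d} + d.X → =a=> t1, =c=> t2, =d=> t0
  t1 = 0\{a,b}\{b,d}\{d} → stopped
  t2 = (a.0 + 0\{a,b,d})\{d} → =a=> t3
  t3 = 0\{d} → stopped
Run σ = ⟨b⟩ on P: start {s0}
  after b @ step 1: {s2}
  ✓ P
Run σ = ⟨b⟩ on Q: start {t0}
  after b @ step 1: ∅  — Q cannot continue

traces(P) ≠ traces(Q) — witness ⟨b⟩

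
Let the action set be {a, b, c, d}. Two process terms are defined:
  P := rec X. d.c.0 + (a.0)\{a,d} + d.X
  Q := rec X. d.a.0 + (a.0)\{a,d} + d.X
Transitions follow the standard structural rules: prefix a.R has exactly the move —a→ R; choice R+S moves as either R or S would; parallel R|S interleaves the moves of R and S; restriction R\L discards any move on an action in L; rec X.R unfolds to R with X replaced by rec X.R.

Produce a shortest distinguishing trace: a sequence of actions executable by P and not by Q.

Reachable graph of P (3 states):
  p0 = rec X. d.c.0 + (a.0)\{a,d} + d.X ⊢ —d→ p0, —d→ p1
  p1 = c.0 ⊢ —c→ p2
  p2 = 0 ⊢ ·
Reachable graph of Q (3 states):
  q0 = rec X. d.a.0 + (a.0)\{a,d} + d.X ⊢ —d→ q0, —d→ q1
  q1 = a.0 ⊢ —a→ q2
  q2 = 0 ⊢ ·
Executing dc from P (initial set {p0}):
  after d @ step 1: {p0, p1}
  after c @ step 2: {p2}
  ✓ P
Executing dc from Q (initial set {q0}):
  after d @ step 1: {q0, q1}
  after c @ step 2: ∅  — Q cannot continue

dc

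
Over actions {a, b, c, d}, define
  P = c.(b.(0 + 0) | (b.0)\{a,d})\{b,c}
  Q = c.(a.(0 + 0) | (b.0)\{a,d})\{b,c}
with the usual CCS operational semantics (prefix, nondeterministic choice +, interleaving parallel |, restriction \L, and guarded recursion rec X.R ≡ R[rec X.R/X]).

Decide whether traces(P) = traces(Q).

P's transition system — 2 states:
  u0 = c.(b.(0 + 0) | (b.0)\{a,d})\{b,c} → —c→ u1
  u1 = (b.(0 + 0) | (b.0)\{a,d})\{b,c} → deadlocked
Q's transition system — 3 states:
  v0 = c.(a.(0 + 0) | (b.0)\{a,d})\{b,c} → —c→ v1
  v1 = (a.(0 + 0) | (b.0)\{a,d})\{b,c} → —a→ v2
  v2 = ((0 + 0) | (b.0)\{a,d})\{b,c} → deadlocked
Run σ = ⟨ca⟩ on Q: start {v0}
  [1] c ⇒ {v1}
  [2] a ⇒ {v2}
  — Q admits the full trace.
Run σ = ⟨ca⟩ on P: start {u0}
  [1] c ⇒ {u1}
  [2] a ⇒ ∅ (P stuck)

traces(P) ≠ traces(Q) — witness ⟨ca⟩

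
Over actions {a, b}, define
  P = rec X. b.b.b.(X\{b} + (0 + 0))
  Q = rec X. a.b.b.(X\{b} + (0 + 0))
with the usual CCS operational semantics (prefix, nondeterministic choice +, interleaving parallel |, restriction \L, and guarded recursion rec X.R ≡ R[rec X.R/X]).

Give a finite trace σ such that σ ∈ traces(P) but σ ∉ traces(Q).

LTS(P): 4 reachable states
  u0 = rec X. b.b.b.(X\{b} + (0 + 0)) ⊢ =b=> u1
  u1 = b.b.((rec X. b.b.b.(X\{b} + (0 + 0)))\{b} + (0 + 0)) ⊢ =b=> u2
  u2 = b.((rec X. b.b.b.(X\{b} + (0 + 0)))\{b} + (0 + 0)) ⊢ =b=> u3
  u3 = (rec X. b.b.b.(X\{b} + (0 + 0)))\{b} + (0 + 0) ⊢ ∅
LTS(Q): 5 reachable states
  v0 = rec X. a.b.b.(X\{b} + (0 + 0)) ⊢ =a=> v1
  v1 = b.b.((rec X. a.b.b.(X\{b} + (0 + 0)))\{b} + (0 + 0)) ⊢ =b=> v2
  v2 = b.((rec X. a.b.b.(X\{b} + (0 + 0)))\{b} + (0 + 0)) ⊢ =b=> v3
  v3 = (rec X. a.b.b.(X\{b} + (0 + 0)))\{b} + (0 + 0) ⊢ =a=> v4
  v4 = (b.b.((rec X. a.b.b.(X\{b} + (0 + 0)))\{b} + (0 + 0)))\{b} ⊢ ∅
Executing b from P (initial set {u0}):
  step 1 (b): {u1}
  P completes σ.
Executing b from Q (initial set {v0}):
  step 1 (b): ∅  — Q cannot continue

b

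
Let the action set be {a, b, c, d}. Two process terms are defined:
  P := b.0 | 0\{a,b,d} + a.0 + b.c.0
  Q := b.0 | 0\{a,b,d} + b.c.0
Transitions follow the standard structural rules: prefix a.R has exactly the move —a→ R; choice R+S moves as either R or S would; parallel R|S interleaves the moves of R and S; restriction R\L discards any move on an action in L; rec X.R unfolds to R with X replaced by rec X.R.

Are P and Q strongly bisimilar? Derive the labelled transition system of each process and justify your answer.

NO

P's transition system — 4 states:
  m0 = b.0 | 0\{a,b,d} + a.0 + b.c.0 ⊢ --a--▸ m1, --b--▸ m2, --b--▸ m3
  m1 = 0 ⊢ ∅
  m2 = 0 | 0\{a,b,d} ⊢ ∅
  m3 = c.0 ⊢ --c--▸ m1
Q's transition system — 4 states:
  n0 = b.0 | 0\{a,b,d} + b.c.0 ⊢ --b--▸ n1, --b--▸ n2
  n1 = 0 | 0\{a,b,d} ⊢ ∅
  n2 = c.0 ⊢ --c--▸ n3
  n3 = 0 ⊢ ∅
Partition-refinement fixed point:
  B0 = {m0}
  B1 = {m1, m2, n1, n3}
  B2 = {m3, n2}
  B3 = {n0}
m0 ∈ B0, n0 ∈ B3 → different blocks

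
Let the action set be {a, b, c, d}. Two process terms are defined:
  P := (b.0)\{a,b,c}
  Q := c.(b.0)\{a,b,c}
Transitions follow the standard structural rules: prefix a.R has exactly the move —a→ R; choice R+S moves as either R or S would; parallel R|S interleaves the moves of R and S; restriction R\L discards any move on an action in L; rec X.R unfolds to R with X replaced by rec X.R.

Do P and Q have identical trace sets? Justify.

LTS(P): 1 reachable states
  p0 = (b.0)\{a,b,c} | deadlocked
LTS(Q): 2 reachable states
  q0 = c.(b.0)\{a,b,c} | --c--▸ q1
  q1 = (b.0)\{a,b,c} | deadlocked
Trace ⟨c⟩ through Q, begin at {q0}:
  after c @ step 1: {q1}
  Q completes σ.
Trace ⟨c⟩ through P, begin at {p0}:
  after c @ step 1: no successor for P

NO — witness ⟨c⟩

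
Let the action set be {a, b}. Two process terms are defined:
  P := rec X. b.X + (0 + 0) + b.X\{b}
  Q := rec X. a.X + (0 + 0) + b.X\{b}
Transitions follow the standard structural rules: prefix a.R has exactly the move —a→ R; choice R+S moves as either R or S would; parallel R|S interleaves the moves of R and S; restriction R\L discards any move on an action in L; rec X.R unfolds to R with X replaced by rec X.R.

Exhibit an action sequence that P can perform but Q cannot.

LTS(P): 2 reachable states
  u0 = rec X. b.X + (0 + 0) + b.X\{b} :: --b--▸ u0, --b--▸ u1
  u1 = (rec X. b.X + (0 + 0) + b.X\{b})\{b} :: ∅
LTS(Q): 2 reachable states
  v0 = rec X. a.X + (0 + 0) + b.X\{b} :: --a--▸ v0, --b--▸ v1
  v1 = (rec X. a.X + (0 + 0) + b.X\{b})\{b} :: --a--▸ v1
Trace ⟨bb⟩ through P, begin at {u0}:
  [1] b ⇒ {u0, u1}
  [2] b ⇒ {u0, u1}
  — P admits the full trace.
Trace ⟨bb⟩ through Q, begin at {v0}:
  [1] b ⇒ {v1}
  [2] b ⇒ ∅ (Q stuck)

bb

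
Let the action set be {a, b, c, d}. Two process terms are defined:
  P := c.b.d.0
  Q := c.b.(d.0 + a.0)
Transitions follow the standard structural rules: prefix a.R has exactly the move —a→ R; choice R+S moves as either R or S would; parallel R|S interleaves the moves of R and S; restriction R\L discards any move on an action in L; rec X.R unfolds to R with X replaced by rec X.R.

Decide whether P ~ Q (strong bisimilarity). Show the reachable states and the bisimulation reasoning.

not bisimilar

Reachable graph of P (4 states):
  p0 = c.b.d.0 :: --c--▸ p1
  p1 = b.d.0 :: --b--▸ p2
  p2 = d.0 :: --d--▸ p3
  p3 = 0 :: stopped
Reachable graph of Q (4 states):
  q0 = c.b.(d.0 + a.0) :: --c--▸ q1
  q1 = b.(d.0 + a.0) :: --b--▸ q2
  q2 = d.0 + a.0 :: --a--▸ q3, --d--▸ q3
  q3 = 0 :: stopped
Partition-refinement fixed point:
  B0 = {p0}
  B1 = {p1}
  B2 = {p2}
  B3 = {p3, q3}
  B4 = {q0}
  B5 = {q1}
  B6 = {q2}
p0 ∈ B0, q0 ∈ B4 → different blocks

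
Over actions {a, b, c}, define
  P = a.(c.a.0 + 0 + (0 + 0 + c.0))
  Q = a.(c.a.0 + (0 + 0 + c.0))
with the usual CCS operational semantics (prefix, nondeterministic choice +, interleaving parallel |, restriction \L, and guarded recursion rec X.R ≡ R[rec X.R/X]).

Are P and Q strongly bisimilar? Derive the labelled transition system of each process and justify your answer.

Reachable graph of P (4 states):
  u0 = a.(c.a.0 + 0 + (0 + 0 + c.0)) has moves ··a··> u1
  u1 = c.a.0 + 0 + (0 + 0 + c.0) has moves ··c··> u2, ··c··> u3
  u2 = 0 has moves ∅
  u3 = a.0 has moves ··a··> u2
Reachable graph of Q (4 states):
  v0 = a.(c.a.0 + (0 + 0 + c.0)) has moves ··a··> v1
  v1 = c.a.0 + (0 + 0 + c.0) has moves ··c··> v2, ··c··> v3
  v2 = 0 has moves ∅
  v3 = a.0 has moves ··a··> v2
Coarsest stable partition (strong bisimilarity classes):
  B0 = {u0, v0}
  B1 = {u1, v1}
  B2 = {u3, v3}
  B3 = {u2, v2}
u0 ∈ B0, v0 ∈ B0 → same block

bisimilar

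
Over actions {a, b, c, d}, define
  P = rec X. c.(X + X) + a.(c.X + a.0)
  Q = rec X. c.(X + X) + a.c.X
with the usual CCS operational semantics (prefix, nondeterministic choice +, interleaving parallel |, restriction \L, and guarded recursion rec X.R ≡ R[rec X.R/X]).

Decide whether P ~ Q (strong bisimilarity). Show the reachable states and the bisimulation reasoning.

Reachable graph of P (4 states):
  p0 = rec X. c.(X + X) + a.(c.X + a.0) :: -a-> p1, -c-> p2
  p1 = c.(rec X. c.(X + X) + a.(c.X + a.0)) + a.0 :: -a-> p3, -c-> p0
  p2 = (rec X. c.(X + X) + a.(c.X + a.0)) + (rec X. c.(X + X) + a.(c.X + a.0)) :: -a-> p1, -c-> p2
  p3 = 0 :: deadlocked
Reachable graph of Q (3 states):
  q0 = rec X. c.(X + X) + a.c.X :: -a-> q1, -c-> q2
  q1 = c.(rec X. c.(X + X) + a.c.X) :: -c-> q0
  q2 = (rec X. c.(X + X) + a.c.X) + (rec X. c.(X + X) + a.c.X) :: -a-> q1, -c-> q2
Bisimilarity quotient blocks:
  B0 = {p0, p2}
  B1 = {p1}
  B2 = {p3}
  B3 = {q0, q2}
  B4 = {q1}
p0 ∈ B0, q0 ∈ B3 → different blocks

NO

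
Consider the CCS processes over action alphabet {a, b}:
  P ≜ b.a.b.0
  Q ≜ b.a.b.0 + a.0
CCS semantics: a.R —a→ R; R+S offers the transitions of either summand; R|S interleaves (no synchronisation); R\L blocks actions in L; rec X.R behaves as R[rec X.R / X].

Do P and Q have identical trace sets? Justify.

trace-distinct — witness ⟨a⟩

LTS(P): 4 reachable states
  m0 = b.a.b.0 → =b=> m1
  m1 = a.b.0 → =a=> m2
  m2 = b.0 → =b=> m3
  m3 = 0 → (no moves)
LTS(Q): 4 reachable states
  n0 = b.a.b.0 + a.0 → =a=> n1, =b=> n2
  n1 = 0 → (no moves)
  n2 = a.b.0 → =a=> n3
  n3 = b.0 → =b=> n1
Run σ = ⟨a⟩ on Q: start {n0}
  step 1 (a): {n1}
  ✓ Q
Run σ = ⟨a⟩ on P: start {m0}
  step 1 (a): ∅  — P cannot continue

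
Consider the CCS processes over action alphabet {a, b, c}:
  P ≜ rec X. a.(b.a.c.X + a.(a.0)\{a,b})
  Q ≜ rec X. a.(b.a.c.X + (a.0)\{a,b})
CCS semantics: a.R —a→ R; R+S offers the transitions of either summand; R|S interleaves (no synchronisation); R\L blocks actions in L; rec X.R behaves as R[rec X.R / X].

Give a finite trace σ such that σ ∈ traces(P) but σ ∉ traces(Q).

aa

LTS(P): 5 reachable states
  u0 = rec X. a.(b.a.c.X + a.(a.0)\{a,b}) ⊢ —a→ u1
  u1 = b.a.c.(rec X. a.(b.a.c.X + a.(a.0)\{a,b})) + a.(a.0)\{a,b} ⊢ —a→ u2, —b→ u3
  u2 = (a.0)\{a,b} ⊢ ·
  u3 = a.c.(rec X. a.(b.a.c.X + a.(a.0)\{a,b})) ⊢ —a→ u4
  u4 = c.(rec X. a.(b.a.c.X + a.(a.0)\{a,b})) ⊢ —c→ u0
LTS(Q): 4 reachable states
  v0 = rec X. a.(b.a.c.X + (a.0)\{a,b}) ⊢ —a→ v1
  v1 = b.a.c.(rec X. a.(b.a.c.X + (a.0)\{a,b})) + (a.0)\{a,b} ⊢ —b→ v2
  v2 = a.c.(rec X. a.(b.a.c.X + (a.0)\{a,b})) ⊢ —a→ v3
  v3 = c.(rec X. a.(b.a.c.X + (a.0)\{a,b})) ⊢ —c→ v0
Executing aa from P (initial set {u0}):
  [1] a ⇒ {u1}
  [2] a ⇒ {u2}
  ✓ P
Executing aa from Q (initial set {v0}):
  [1] a ⇒ {v1}
  [2] a ⇒ ∅ (Q stuck)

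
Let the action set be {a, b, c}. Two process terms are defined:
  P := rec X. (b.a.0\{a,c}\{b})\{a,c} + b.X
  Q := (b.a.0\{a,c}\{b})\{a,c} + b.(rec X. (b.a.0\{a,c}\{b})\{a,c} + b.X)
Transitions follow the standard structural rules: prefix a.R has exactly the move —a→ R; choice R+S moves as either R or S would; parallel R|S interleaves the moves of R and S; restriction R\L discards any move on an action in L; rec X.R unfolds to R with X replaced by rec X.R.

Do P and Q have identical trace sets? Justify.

YES

P's transition system — 2 states:
  m0 = rec X. (b.a.0\{a,c}\{b})\{a,c} + b.X ⊢ =b=> m0, =b=> m1
  m1 = (a.0\{a,c}\{b})\{a,c} ⊢ (no moves)
Q's transition system — 3 states:
  n0 = (b.a.0\{a,c}\{b})\{a,c} + b.(rec X. (b.a.0\{a,c}\{b})\{a,c} + b.X) ⊢ =b=> n1, =b=> n2
  n1 = (a.0\{a,c}\{b})\{a,c} ⊢ (no moves)
  n2 = rec X. (b.a.0\{a,c}\{b})\{a,c} + b.X ⊢ =b=> n1, =b=> n2
Coarsest stable partition (strong bisimilarity classes):
  B0 = {m0, n0, n2}
  B1 = {m1, n1}
m0 ∈ B0, n0 ∈ B0 → same block
Bisimilar ⇒ trace-equivalent.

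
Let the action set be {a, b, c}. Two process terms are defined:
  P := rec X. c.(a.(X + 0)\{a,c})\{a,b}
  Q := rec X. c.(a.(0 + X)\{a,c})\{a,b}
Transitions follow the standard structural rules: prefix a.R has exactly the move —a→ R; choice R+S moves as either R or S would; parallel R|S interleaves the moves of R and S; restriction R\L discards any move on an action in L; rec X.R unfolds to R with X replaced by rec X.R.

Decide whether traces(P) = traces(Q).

Reachable graph of P (2 states):
  u0 = rec X. c.(a.(X + 0)\{a,c})\{a,b} | =c=> u1
  u1 = (a.((rec X. c.(a.(X + 0)\{a,c})\{a,b}) + 0)\{a,c})\{a,b} | (no moves)
Reachable graph of Q (2 states):
  v0 = rec X. c.(a.(0 + X)\{a,c})\{a,b} | =c=> v1
  v1 = (a.(0 + (rec X. c.(a.(0 + X)\{a,c})\{a,b}))\{a,c})\{a,b} | (no moves)
Bisimilarity quotient blocks:
  B0 = {u0, v0}
  B1 = {u1, v1}
u0 ∈ B0, v0 ∈ B0 → same block
Bisimilar ⇒ trace-equivalent.

traces(P) = traces(Q)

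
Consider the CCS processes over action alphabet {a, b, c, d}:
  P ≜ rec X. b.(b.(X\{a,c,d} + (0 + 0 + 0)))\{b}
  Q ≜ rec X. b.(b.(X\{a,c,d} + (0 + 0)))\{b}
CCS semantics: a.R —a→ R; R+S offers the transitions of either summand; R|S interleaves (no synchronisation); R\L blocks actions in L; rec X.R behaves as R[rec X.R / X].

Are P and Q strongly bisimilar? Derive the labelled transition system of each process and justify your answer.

P ~ Q

Reachable graph of P (2 states):
  u0 = rec X. b.(b.(X\{a,c,d} + (0 + 0 + 0)))\{b} | —b→ u1
  u1 = (b.((rec X. b.(b.(X\{a,c,d} + (0 + 0 + 0)))\{b})\{a,c,d} + (0 + 0 + 0)))\{b} | ·
Reachable graph of Q (2 states):
  v0 = rec X. b.(b.(X\{a,c,d} + (0 + 0)))\{b} | —b→ v1
  v1 = (b.((rec X. b.(b.(X\{a,c,d} + (0 + 0)))\{b})\{a,c,d} + (0 + 0)))\{b} | ·
Bisimilarity quotient blocks:
  B0 = {u0, v0}
  B1 = {u1, v1}
u0 ∈ B0, v0 ∈ B0 → same block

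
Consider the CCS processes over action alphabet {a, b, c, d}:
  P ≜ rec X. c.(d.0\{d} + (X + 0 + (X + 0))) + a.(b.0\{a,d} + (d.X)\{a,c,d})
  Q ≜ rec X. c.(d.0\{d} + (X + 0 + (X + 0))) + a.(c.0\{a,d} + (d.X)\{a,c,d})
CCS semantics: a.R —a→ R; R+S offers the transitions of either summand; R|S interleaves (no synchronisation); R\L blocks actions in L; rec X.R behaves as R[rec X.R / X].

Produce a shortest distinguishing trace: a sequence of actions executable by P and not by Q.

LTS(P): 5 reachable states
  p0 = rec X. c.(d.0\{d} + (X + 0 + (X + 0))) + a.(b.0\{a,d} + (d.X)\{a,c,d}) → --a--▸ p1, --c--▸ p2
  p1 = b.0\{a,d} + (d.(rec X. c.(d.0\{d} + (X + 0 + (X + 0))) + a.(b.0\{a,d} + (d.X)\{a,c,d})))\{a,c,d} → --b--▸ p3
  p2 = d.0\{d} + ((rec X. c.(d.0\{d} + (X + 0 + (X + 0))) + a.(b.0\{a,d} + (d.X)\{a,c,d})) + 0 + ((rec X. c.(d.0\{d} + (X + 0 + (X + 0))) + a.(b.0\{a,d} + (d.X)\{a,c,d})) + 0)) → --a--▸ p1, --c--▸ p2, --d--▸ p4
  p3 = 0\{a,d} → ·
  p4 = 0\{d} → ·
LTS(Q): 5 reachable states
  q0 = rec X. c.(d.0\{d} + (X + 0 + (X + 0))) + a.(c.0\{a,d} + (d.X)\{a,c,d}) → --a--▸ q1, --c--▸ q2
  q1 = c.0\{a,d} + (d.(rec X. c.(d.0\{d} + (X + 0 + (X + 0))) + a.(c.0\{a,d} + (d.X)\{a,c,d})))\{a,c,d} → --c--▸ q3
  q2 = d.0\{d} + ((rec X. c.(d.0\{d} + (X + 0 + (X + 0))) + a.(c.0\{a,d} + (d.X)\{a,c,d})) + 0 + ((rec X. c.(d.0\{d} + (X + 0 + (X + 0))) + a.(c.0\{a,d} + (d.X)\{a,c,d})) + 0)) → --a--▸ q1, --c--▸ q2, --d--▸ q4
  q3 = 0\{a,d} → ·
  q4 = 0\{d} → ·
Run σ = ⟨ab⟩ on P: start {p0}
  [1] a ⇒ {p1}
  [2] b ⇒ {p3}
  P completes σ.
Run σ = ⟨ab⟩ on Q: start {q0}
  [1] a ⇒ {q1}
  [2] b ⇒ ∅ (Q stuck)

ab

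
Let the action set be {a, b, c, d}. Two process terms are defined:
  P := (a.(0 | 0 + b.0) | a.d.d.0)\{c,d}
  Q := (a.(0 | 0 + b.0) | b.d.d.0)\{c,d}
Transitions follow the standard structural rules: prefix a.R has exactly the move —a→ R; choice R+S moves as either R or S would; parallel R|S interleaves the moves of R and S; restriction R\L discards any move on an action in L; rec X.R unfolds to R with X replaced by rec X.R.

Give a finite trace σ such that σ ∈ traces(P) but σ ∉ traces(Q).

P's transition system — 6 states:
  u0 = (a.(0 | 0 + b.0) | a.d.d.0)\{c,d} :: —a→ u1, —a→ u2
  u1 = ((0 | 0 + b.0) | a.d.d.0)\{c,d} :: —a→ u3, —b→ u4
  u2 = (a.(0 | 0 + b.0) | d.d.0)\{c,d} :: —a→ u3
  u3 = ((0 | 0 + b.0) | d.d.0)\{c,d} :: —b→ u5
  u4 = (0 | a.d.d.0)\{c,d} :: —a→ u5
  u5 = (0 | d.d.0)\{c,d} :: stopped
Q's transition system — 6 states:
  v0 = (a.(0 | 0 + b.0) | b.d.d.0)\{c,d} :: —a→ v1, —b→ v2
  v1 = ((0 | 0 + b.0) | b.d.d.0)\{c,d} :: —b→ v3, —b→ v4
  v2 = (a.(0 | 0 + b.0) | d.d.0)\{c,d} :: —a→ v3
  v3 = ((0 | 0 + b.0) | d.d.0)\{c,d} :: —b→ v5
  v4 = (0 | b.d.d.0)\{c,d} :: —b→ v5
  v5 = (0 | d.d.0)\{c,d} :: stopped
Run σ = ⟨aa⟩ on P: start {u0}
  after a @ step 1: {u1, u2}
  after a @ step 2: {u3}
  P completes σ.
Run σ = ⟨aa⟩ on Q: start {v0}
  after a @ step 1: {v1}
  after a @ step 2: no successor for Q

aa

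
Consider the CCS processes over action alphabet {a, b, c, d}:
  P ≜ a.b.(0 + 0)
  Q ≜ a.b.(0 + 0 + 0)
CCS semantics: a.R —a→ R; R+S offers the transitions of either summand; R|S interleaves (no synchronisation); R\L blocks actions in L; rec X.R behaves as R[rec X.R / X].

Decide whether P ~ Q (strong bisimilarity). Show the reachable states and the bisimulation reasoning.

bisimilar

P's transition system — 3 states:
  u0 = a.b.(0 + 0) has moves -a-> u1
  u1 = b.(0 + 0) has moves -b-> u2
  u2 = 0 + 0 has moves ·
Q's transition system — 3 states:
  v0 = a.b.(0 + 0 + 0) has moves -a-> v1
  v1 = b.(0 + 0 + 0) has moves -b-> v2
  v2 = 0 + 0 + 0 has moves ·
Partition-refinement fixed point:
  B0 = {u0, v0}
  B1 = {u1, v1}
  B2 = {u2, v2}
u0 ∈ B0, v0 ∈ B0 → same block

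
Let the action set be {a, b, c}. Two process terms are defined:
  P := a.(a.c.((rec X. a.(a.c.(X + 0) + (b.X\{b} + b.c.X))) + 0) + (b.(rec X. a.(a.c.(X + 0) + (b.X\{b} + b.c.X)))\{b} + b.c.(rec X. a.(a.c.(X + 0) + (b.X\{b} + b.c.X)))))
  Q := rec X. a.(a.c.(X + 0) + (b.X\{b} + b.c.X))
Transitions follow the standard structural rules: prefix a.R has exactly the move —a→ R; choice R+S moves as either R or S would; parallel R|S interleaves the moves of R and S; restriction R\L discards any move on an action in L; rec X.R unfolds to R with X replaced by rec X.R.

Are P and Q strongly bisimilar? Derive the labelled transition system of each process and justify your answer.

Reachable graph of P (10 states):
  m0 = a.(a.c.((rec X. a.(a.c.(X + 0) + (b.X\{b} + b.c.X))) + 0) + (b.(rec X. a.(a.c.(X + 0) + (b.X\{b} + b.c.X)))\{b} + b.c.(rec X. a.(a.c.(X + 0) + (b.X\{b} + b.c.X))))) ⊢ =a=> m1
  m1 = a.c.((rec X. a.(a.c.(X + 0) + (b.X\{b} + b.c.X))) + 0) + (b.(rec X. a.(a.c.(X + 0) + (b.X\{b} + b.c.X)))\{b} + b.c.(rec X. a.(a.c.(X + 0) + (b.X\{b} + b.c.X)))) ⊢ =a=> m2, =b=> m3, =b=> m4
  m2 = c.((rec X. a.(a.c.(X + 0) + (b.X\{b} + b.c.X))) + 0) ⊢ =c=> m5
  m3 = (rec X. a.(a.c.(X + 0) + (b.X\{b} + b.c.X)))\{b} ⊢ =a=> m6
  m4 = c.(rec X. a.(a.c.(X + 0) + (b.X\{b} + b.c.X))) ⊢ =c=> m7
  m5 = (rec X. a.(a.c.(X + 0) + (b.X\{b} + b.c.X))) + 0 ⊢ =a=> m1
  m6 = (a.c.((rec X. a.(a.c.(X + 0) + (b.X\{b} + b.c.X))) + 0) + (b.(rec X. a.(a.c.(X + 0) + (b.X\{b} + b.c.X)))\{b} + b.c.(rec X. a.(a.c.(X + 0) + (b.X\{b} + b.c.X)))))\{b} ⊢ =a=> m8
  m7 = rec X. a.(a.c.(X + 0) + (b.X\{b} + b.c.X)) ⊢ =a=> m1
  m8 = (c.((rec X. a.(a.c.(X + 0) + (b.X\{b} + b.c.X))) + 0))\{b} ⊢ =c=> m9
  m9 = ((rec X. a.(a.c.(X + 0) + (b.X\{b} + b.c.X))) + 0)\{b} ⊢ =a=> m6
Reachable graph of Q (9 states):
  n0 = rec X. a.(a.c.(X + 0) + (b.X\{b} + b.c.X)) ⊢ =a=> n1
  n1 = a.c.((rec X. a.(a.c.(X + 0) + (b.X\{b} + b.c.X))) + 0) + (b.(rec X. a.(a.c.(X + 0) + (b.X\{b} + b.c.X)))\{b} + b.c.(rec X. a.(a.c.(X + 0) + (b.X\{b} + b.c.X)))) ⊢ =a=> n2, =b=> n3, =b=> n4
  n2 = c.((rec X. a.(a.c.(X + 0) + (b.X\{b} + b.c.X))) + 0) ⊢ =c=> n5
  n3 = (rec X. a.(a.c.(X + 0) + (b.X\{b} + b.c.X)))\{b} ⊢ =a=> n6
  n4 = c.(rec X. a.(a.c.(X + 0) + (b.X\{b} + b.c.X))) ⊢ =c=> n0
  n5 = (rec X. a.(a.c.(X + 0) + (b.X\{b} + b.c.X))) + 0 ⊢ =a=> n1
  n6 = (a.c.((rec X. a.(a.c.(X + 0) + (b.X\{b} + b.c.X))) + 0) + (b.(rec X. a.(a.c.(X + 0) + (b.X\{b} + b.c.X)))\{b} + b.c.(rec X. a.(a.c.(X + 0) + (b.X\{b} + b.c.X)))))\{b} ⊢ =a=> n7
  n7 = (c.((rec X. a.(a.c.(X + 0) + (b.X\{b} + b.c.X))) + 0))\{b} ⊢ =c=> n8
  n8 = ((rec X. a.(a.c.(X + 0) + (b.X\{b} + b.c.X))) + 0)\{b} ⊢ =a=> n6
Coarsest stable partition (strong bisimilarity classes):
  B0 = {m0, m5, m7, n0, n5}
  B1 = {m1, n1}
  B2 = {m3, m9, n3, n8}
  B3 = {m6, n6}
  B4 = {m8, n7}
  B5 = {m2, m4, n2, n4}
m0 ∈ B0, n0 ∈ B0 → same block

P ~ Q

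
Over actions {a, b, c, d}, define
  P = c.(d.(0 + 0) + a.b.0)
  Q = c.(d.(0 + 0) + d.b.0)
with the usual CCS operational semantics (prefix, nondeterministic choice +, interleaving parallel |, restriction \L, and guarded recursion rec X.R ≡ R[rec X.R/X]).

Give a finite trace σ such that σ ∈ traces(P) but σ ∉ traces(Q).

ca

P's transition system — 5 states:
  m0 = c.(d.(0 + 0) + a.b.0) ⊢ ··c··> m1
  m1 = d.(0 + 0) + a.b.0 ⊢ ··a··> m2, ··d··> m3
  m2 = b.0 ⊢ ··b··> m4
  m3 = 0 + 0 ⊢ stopped
  m4 = 0 ⊢ stopped
Q's transition system — 5 states:
  n0 = c.(d.(0 + 0) + d.b.0) ⊢ ··c··> n1
  n1 = d.(0 + 0) + d.b.0 ⊢ ··d··> n2, ··d··> n3
  n2 = 0 + 0 ⊢ stopped
  n3 = b.0 ⊢ ··b··> n4
  n4 = 0 ⊢ stopped
Run σ = ⟨ca⟩ on P: start {m0}
  [1] c ⇒ {m1}
  [2] a ⇒ {m2}
  ✓ P
Run σ = ⟨ca⟩ on Q: start {n0}
  [1] c ⇒ {n1}
  [2] a ⇒ ∅ (Q stuck)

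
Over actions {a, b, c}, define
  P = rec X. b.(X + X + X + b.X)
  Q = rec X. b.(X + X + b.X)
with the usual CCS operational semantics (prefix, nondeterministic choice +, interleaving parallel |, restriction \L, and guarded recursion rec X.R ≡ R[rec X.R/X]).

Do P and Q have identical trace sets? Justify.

Reachable graph of P (2 states):
  p0 = rec X. b.(X + X + X + b.X) has moves —b→ p1
  p1 = (rec X. b.(X + X + X + b.X)) + (rec X. b.(X + X + X + b.X)) + (rec X. b.(X + X + X + b.X)) + b.(rec X. b.(X + X + X + b.X)) has moves —b→ p0, —b→ p1
Reachable graph of Q (2 states):
  q0 = rec X. b.(X + X + b.X) has moves —b→ q1
  q1 = (rec X. b.(X + X + b.X)) + (rec X. b.(X + X + b.X)) + b.(rec X. b.(X + X + b.X)) has moves —b→ q0, —b→ q1
Partition-refinement fixed point:
  B0 = {p0, p1, q0, q1}
p0 ∈ B0, q0 ∈ B0 → same block
Bisimilar ⇒ trace-equivalent.

traces(P) = traces(Q)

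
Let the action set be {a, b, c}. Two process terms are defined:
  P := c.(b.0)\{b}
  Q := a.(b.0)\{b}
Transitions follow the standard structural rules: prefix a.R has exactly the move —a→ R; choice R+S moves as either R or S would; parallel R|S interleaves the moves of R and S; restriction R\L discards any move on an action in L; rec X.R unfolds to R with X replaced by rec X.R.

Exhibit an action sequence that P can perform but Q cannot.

c

LTS(P): 2 reachable states
  p0 = c.(b.0)\{b} :: —c→ p1
  p1 = (b.0)\{b} :: deadlocked
LTS(Q): 2 reachable states
  q0 = a.(b.0)\{b} :: —a→ q1
  q1 = (b.0)\{b} :: deadlocked
Trace ⟨c⟩ through P, begin at {p0}:
  after c @ step 1: {p1}
  ✓ P
Trace ⟨c⟩ through Q, begin at {q0}:
  after c @ step 1: ∅ (Q stuck)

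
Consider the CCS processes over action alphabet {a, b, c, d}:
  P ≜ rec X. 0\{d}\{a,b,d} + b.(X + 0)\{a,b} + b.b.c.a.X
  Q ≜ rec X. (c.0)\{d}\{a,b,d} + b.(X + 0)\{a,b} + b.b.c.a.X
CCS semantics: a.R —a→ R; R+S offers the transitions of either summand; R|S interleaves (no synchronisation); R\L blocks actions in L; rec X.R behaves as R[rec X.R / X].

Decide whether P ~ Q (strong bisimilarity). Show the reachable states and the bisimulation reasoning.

LTS(P): 5 reachable states
  m0 = rec X. 0\{d}\{a,b,d} + b.(X + 0)\{a,b} + b.b.c.a.X ⊢ --b--▸ m1, --b--▸ m2
  m1 = ((rec X. 0\{d}\{a,b,d} + b.(X + 0)\{a,b} + b.b.c.a.X) + 0)\{a,b} ⊢ deadlocked
  m2 = b.c.a.(rec X. 0\{d}\{a,b,d} + b.(X + 0)\{a,b} + b.b.c.a.X) ⊢ --b--▸ m3
  m3 = c.a.(rec X. 0\{d}\{a,b,d} + b.(X + 0)\{a,b} + b.b.c.a.X) ⊢ --c--▸ m4
  m4 = a.(rec X. 0\{d}\{a,b,d} + b.(X + 0)\{a,b} + b.b.c.a.X) ⊢ --a--▸ m0
LTS(Q): 7 reachable states
  n0 = rec X. (c.0)\{d}\{a,b,d} + b.(X + 0)\{a,b} + b.b.c.a.X ⊢ --b--▸ n1, --b--▸ n2, --c--▸ n3
  n1 = ((rec X. (c.0)\{d}\{a,b,d} + b.(X + 0)\{a,b} + b.b.c.a.X) + 0)\{a,b} ⊢ --c--▸ n4
  n2 = b.c.a.(rec X. (c.0)\{d}\{a,b,d} + b.(X + 0)\{a,b} + b.b.c.a.X) ⊢ --b--▸ n5
  n3 = 0\{d}\{a,b,d} ⊢ deadlocked
  n4 = 0\{d}\{a,b,d}\{a,b} ⊢ deadlocked
  n5 = c.a.(rec X. (c.0)\{d}\{a,b,d} + b.(X + 0)\{a,b} + b.b.c.a.X) ⊢ --c--▸ n6
  n6 = a.(rec X. (c.0)\{d}\{a,b,d} + b.(X + 0)\{a,b} + b.b.c.a.X) ⊢ --a--▸ n0
Coarsest stable partition (strong bisimilarity classes):
  B0 = {m0}
  B1 = {m1, n3, n4}
  B2 = {m2}
  B3 = {m3}
  B4 = {m4}
  B5 = {n0}
  B6 = {n2}
  B7 = {n5}
  B8 = {n6}
  B9 = {n1}
m0 ∈ B0, n0 ∈ B5 → different blocks

P ≁ Q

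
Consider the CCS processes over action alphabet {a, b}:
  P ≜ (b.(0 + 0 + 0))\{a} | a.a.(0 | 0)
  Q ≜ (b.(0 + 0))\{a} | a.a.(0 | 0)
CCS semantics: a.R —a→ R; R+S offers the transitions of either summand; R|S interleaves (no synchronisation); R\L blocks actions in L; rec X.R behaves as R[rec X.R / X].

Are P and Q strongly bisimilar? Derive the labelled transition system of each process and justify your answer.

Reachable graph of P (6 states):
  p0 = (b.(0 + 0 + 0))\{a} | a.a.(0 | 0) | -a-> p1, -b-> p2
  p1 = (b.(0 + 0 + 0))\{a} | a.(0 | 0) | -a-> p3, -b-> p4
  p2 = (0 + 0 + 0)\{a} | a.a.(0 | 0) | -a-> p4
  p3 = (b.(0 + 0 + 0))\{a} | (0 | 0) | -b-> p5
  p4 = (0 + 0 + 0)\{a} | a.(0 | 0) | -a-> p5
  p5 = (0 + 0 + 0)\{a} | (0 | 0) | ∅
Reachable graph of Q (6 states):
  q0 = (b.(0 + 0))\{a} | a.a.(0 | 0) | -a-> q1, -b-> q2
  q1 = (b.(0 + 0))\{a} | a.(0 | 0) | -a-> q3, -b-> q4
  q2 = (0 + 0)\{a} | a.a.(0 | 0) | -a-> q4
  q3 = (b.(0 + 0))\{a} | (0 | 0) | -b-> q5
  q4 = (0 + 0)\{a} | a.(0 | 0) | -a-> q5
  q5 = (0 + 0)\{a} | (0 | 0) | ∅
Partition-refinement fixed point:
  B0 = {p0, q0}
  B1 = {p2, q2}
  B2 = {p4, q4}
  B3 = {p5, q5}
  B4 = {p1, q1}
  B5 = {p3, q3}
p0 ∈ B0, q0 ∈ B0 → same block

YES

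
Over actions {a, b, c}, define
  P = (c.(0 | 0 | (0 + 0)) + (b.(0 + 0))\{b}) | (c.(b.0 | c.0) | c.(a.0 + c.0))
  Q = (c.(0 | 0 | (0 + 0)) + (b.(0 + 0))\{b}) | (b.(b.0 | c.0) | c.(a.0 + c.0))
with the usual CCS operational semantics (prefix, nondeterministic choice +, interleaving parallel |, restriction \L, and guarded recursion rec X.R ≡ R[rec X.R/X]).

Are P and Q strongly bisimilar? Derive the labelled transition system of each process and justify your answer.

P ≁ Q

LTS(P): 30 reachable states
  s0 = (c.(0 | 0 | (0 + 0)) + (b.(0 + 0))\{b}) | (c.(b.0 | c.0) | c.(a.0 + c.0)) → —c→ s1, —c→ s2, —c→ s3
  s1 = (c.(0 | 0 | (0 + 0)) + (b.(0 + 0))\{b}) | (b.0 | c.0 | c.(a.0 + c.0)) → —b→ s4, —c→ s5, —c→ s6, —c→ s7
  s2 = (c.(0 | 0 | (0 + 0)) + (b.(0 + 0))\{b}) | (c.(b.0 | c.0) | (a.0 + c.0)) → —a→ s8, —c→ s6, —c→ s8, —c→ s9
  s3 = 0 | 0 | (0 + 0) | (c.(b.0 | c.0) | c.(a.0 + c.0)) → —c→ s7, —c→ s9
  s4 = (c.(0 | 0 | (0 + 0)) + (b.(0 + 0))\{b}) | (0 | c.0 | c.(a.0 + c.0)) → —c→ s10, —c→ s11, —c→ s12
  s5 = (c.(0 | 0 | (0 + 0)) + (b.(0 + 0))\{b}) | (b.0 | 0 | c.(a.0 + c.0)) → —b→ s10, —c→ s13, —c→ s14
  s6 = (c.(0 | 0 | (0 + 0)) + (b.(0 + 0))\{b}) | (b.0 | c.0 | (a.0 + c.0)) → —a→ s15, —b→ s11, —c→ s13, —c→ s15, —c→ s16
  s7 = 0 | 0 | (0 + 0) | (b.0 | c.0 | c.(a.0 + c.0)) → —b→ s12, —c→ s14, —c→ s16
  s8 = (c.(0 | 0 | (0 + 0)) + (b.(0 + 0))\{b}) | (c.(b.0 | c.0) | 0) → —c→ s15, —c→ s17
  s9 = 0 | 0 | (0 + 0) | (c.(b.0 | c.0) | (a.0 + c.0)) → —a→ s17, —c→ s16, —c→ s17
  s10 = (c.(0 | 0 | (0 + 0)) + (b.(0 + 0))\{b}) | (0 | 0 | c.(a.0 + c.0)) → —c→ s18, —c→ s19
  s11 = (c.(0 | 0 | (0 + 0)) + (b.(0 + 0))\{b}) | (0 | c.0 | (a.0 + c.0)) → —a→ s20, —c→ s18, —c→ s20, —c→ s21
  s12 = 0 | 0 | (0 + 0) | (0 | c.0 | c.(a.0 + c.0)) → —c→ s19, —c→ s21
  s13 = (c.(0 | 0 | (0 + 0)) + (b.(0 + 0))\{b}) | (b.0 | 0 | (a.0 + c.0)) → —a→ s22, —b→ s18, —c→ s22, —c→ s23
  s14 = 0 | 0 | (0 + 0) | (b.0 | 0 | c.(a.0 + c.0)) → —b→ s19, —c→ s23
  s15 = (c.(0 | 0 | (0 + 0)) + (b.(0 + 0))\{b}) | (b.0 | c.0 | 0) → —b→ s20, —c→ s22, —c→ s24
  s16 = 0 | 0 | (0 + 0) | (b.0 | c.0 | (a.0 + c.0)) → —a→ s24, —b→ s21, —c→ s23, —c→ s24
  s17 = 0 | 0 | (0 + 0) | (c.(b.0 | c.0) | 0) → —c→ s24
  s18 = (c.(0 | 0 | (0 + 0)) + (b.(0 + 0))\{b}) | (0 | 0 | (a.0 + c.0)) → —a→ s25, —c→ s25, —c→ s26
  s19 = 0 | 0 | (0 + 0) | (0 | 0 | c.(a.0 + c.0)) → —c→ s26
  s20 = (c.(0 | 0 | (0 + 0)) + (b.(0 + 0))\{b}) | (0 | c.0 | 0) → —c→ s25, —c→ s27
  s21 = 0 | 0 | (0 + 0) | (0 | c.0 | (a.0 + c.0)) → —a→ s27, —c→ s26, —c→ s27
  s22 = (c.(0 | 0 | (0 + 0)) + (b.(0 + 0))\{b}) | (b.0 | 0 | 0) → —b→ s25, —c→ s28
  s23 = 0 | 0 | (0 + 0) | (b.0 | 0 | (a.0 + c.0)) → —a→ s28, —b→ s26, —c→ s28
  s24 = 0 | 0 | (0 + 0) | (b.0 | c.0 | 0) → —b→ s27, —c→ s28
  s25 = (c.(0 | 0 | (0 + 0)) + (b.(0 + 0))\{b}) | (0 | 0 | 0) → —c→ s29
  s26 = 0 | 0 | (0 + 0) | (0 | 0 | (a.0 + c.0)) → —a→ s29, —c→ s29
  s27 = 0 | 0 | (0 + 0) | (0 | c.0 | 0) → —c→ s29
  s28 = 0 | 0 | (0 + 0) | (b.0 | 0 | 0) → —b→ s29
  s29 = 0 | 0 | (0 + 0) | (0 | 0 | 0) → ∅
LTS(Q): 30 reachable states
  t0 = (c.(0 | 0 | (0 + 0)) + (b.(0 + 0))\{b}) | (b.(b.0 | c.0) | c.(a.0 + c.0)) → —b→ t1, —c→ t2, —c→ t3
  t1 = (c.(0 | 0 | (0 + 0)) + (b.(0 + 0))\{b}) | (b.0 | c.0 | c.(a.0 + c.0)) → —b→ t4, —c→ t5, —c→ t6, —c→ t7
  t2 = (c.(0 | 0 | (0 + 0)) + (b.(0 + 0))\{b}) | (b.(b.0 | c.0) | (a.0 + c.0)) → —a→ t8, —b→ t6, —c→ t8, —c→ t9
  t3 = 0 | 0 | (0 + 0) | (b.(b.0 | c.0) | c.(a.0 + c.0)) → —b→ t7, —c→ t9
  t4 = (c.(0 | 0 | (0 + 0)) + (b.(0 + 0))\{b}) | (0 | c.0 | c.(a.0 + c.0)) → —c→ t10, —c→ t11, —c→ t12
  t5 = (c.(0 | 0 | (0 + 0)) + (b.(0 + 0))\{b}) | (b.0 | 0 | c.(a.0 + c.0)) → —b→ t10, —c→ t13, —c→ t14
  t6 = (c.(0 | 0 | (0 + 0)) + (b.(0 + 0))\{b}) | (b.0 | c.0 | (a.0 + c.0)) → —a→ t15, —b→ t11, —c→ t13, —c→ t15, —c→ t16
  t7 = 0 | 0 | (0 + 0) | (b.0 | c.0 | c.(a.0 + c.0)) → —b→ t12, —c→ t14, —c→ t16
  t8 = (c.(0 | 0 | (0 + 0)) + (b.(0 + 0))\{b}) | (b.(b.0 | c.0) | 0) → —b→ t15, —c→ t17
  t9 = 0 | 0 | (0 + 0) | (b.(b.0 | c.0) | (a.0 + c.0)) → —a→ t17, —b→ t16, —c→ t17
  t10 = (c.(0 | 0 | (0 + 0)) + (b.(0 + 0))\{b}) | (0 | 0 | c.(a.0 + c.0)) → —c→ t18, —c→ t19
  t11 = (c.(0 | 0 | (0 + 0)) + (b.(0 + 0))\{b}) | (0 | c.0 | (a.0 + c.0)) → —a→ t20, —c→ t18, —c→ t20, —c→ t21
  t12 = 0 | 0 | (0 + 0) | (0 | c.0 | c.(a.0 + c.0)) → —c→ t19, —c→ t21
  t13 = (c.(0 | 0 | (0 + 0)) + (b.(0 + 0))\{b}) | (b.0 | 0 | (a.0 + c.0)) → —a→ t22, —b→ t18, —c→ t22, —c→ t23
  t14 = 0 | 0 | (0 + 0) | (b.0 | 0 | c.(a.0 + c.0)) → —b→ t19, —c→ t23
  t15 = (c.(0 | 0 | (0 + 0)) + (b.(0 + 0))\{b}) | (b.0 | c.0 | 0) → —b→ t20, —c→ t22, —c→ t24
  t16 = 0 | 0 | (0 + 0) | (b.0 | c.0 | (a.0 + c.0)) → —a→ t24, —b→ t21, —c→ t23, —c→ t24
  t17 = 0 | 0 | (0 + 0) | (b.(b.0 | c.0) | 0) → —b→ t24
  t18 = (c.(0 | 0 | (0 + 0)) + (b.(0 + 0))\{b}) | (0 | 0 | (a.0 + c.0)) → —a→ t25, —c→ t25, —c→ t26
  t19 = 0 | 0 | (0 + 0) | (0 | 0 | c.(a.0 + c.0)) → —c→ t26
  t20 = (c.(0 | 0 | (0 + 0)) + (b.(0 + 0))\{b}) | (0 | c.0 | 0) → —c→ t25, —c→ t27
  t21 = 0 | 0 | (0 + 0) | (0 | c.0 | (a.0 + c.0)) → —a→ t27, —c→ t26, —c→ t27
  t22 = (c.(0 | 0 | (0 + 0)) + (b.(0 + 0))\{b}) | (b.0 | 0 | 0) → —b→ t25, —c→ t28
  t23 = 0 | 0 | (0 + 0) | (b.0 | 0 | (a.0 + c.0)) → —a→ t28, —b→ t26, —c→ t28
  t24 = 0 | 0 | (0 + 0) | (b.0 | c.0 | 0) → —b→ t27, —c→ t28
  t25 = (c.(0 | 0 | (0 + 0)) + (b.(0 + 0))\{b}) | (0 | 0 | 0) → —c→ t29
  t26 = 0 | 0 | (0 + 0) | (0 | 0 | (a.0 + c.0)) → —a→ t29, —c→ t29
  t27 = 0 | 0 | (0 + 0) | (0 | c.0 | 0) → —c→ t29
  t28 = 0 | 0 | (0 + 0) | (b.0 | 0 | 0) → —b→ t29
  t29 = 0 | 0 | (0 + 0) | (0 | 0 | 0) → ∅
Coarsest stable partition (strong bisimilarity classes):
  B0 = {s0}
  B1 = {s3}
  B2 = {s5, s7, t5, t7}
  B3 = {s14, t14}
  B4 = {s19, t19}
  B5 = {s26, t26}
  B6 = {s29, t29}
  B7 = {s23, t23}
  B8 = {s28, t28}
  B9 = {s10, s12, t10, t12}
  B10 = {s18, s21, t18, t21}
  B11 = {s25, s27, t25, t27}
  B12 = {s13, s16, t13, t16}
  B13 = {s22, s24, t22, t24}
  B14 = {s9}
  B15 = {s17}
  B16 = {s2}
  B17 = {s8}
  B18 = {s15, t15}
  B19 = {s20, t20}
  B20 = {s6, t6}
  B21 = {s11, t11}
  B22 = {s1, t1}
  B23 = {s4, t4}
  B24 = {t0}
  B25 = {t3}
  B26 = {t9}
  B27 = {t17}
  B28 = {t2}
  B29 = {t8}
s0 ∈ B0, t0 ∈ B24 → different blocks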